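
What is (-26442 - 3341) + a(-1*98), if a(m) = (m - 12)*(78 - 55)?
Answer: -32313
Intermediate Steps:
a(m) = -276 + 23*m (a(m) = (-12 + m)*23 = -276 + 23*m)
(-26442 - 3341) + a(-1*98) = (-26442 - 3341) + (-276 + 23*(-1*98)) = -29783 + (-276 + 23*(-98)) = -29783 + (-276 - 2254) = -29783 - 2530 = -32313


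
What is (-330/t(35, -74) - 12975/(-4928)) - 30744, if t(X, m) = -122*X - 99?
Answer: -661873287393/21530432 ≈ -30741.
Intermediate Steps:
t(X, m) = -99 - 122*X
(-330/t(35, -74) - 12975/(-4928)) - 30744 = (-330/(-99 - 122*35) - 12975/(-4928)) - 30744 = (-330/(-99 - 4270) - 12975*(-1/4928)) - 30744 = (-330/(-4369) + 12975/4928) - 30744 = (-330*(-1/4369) + 12975/4928) - 30744 = (330/4369 + 12975/4928) - 30744 = 58314015/21530432 - 30744 = -661873287393/21530432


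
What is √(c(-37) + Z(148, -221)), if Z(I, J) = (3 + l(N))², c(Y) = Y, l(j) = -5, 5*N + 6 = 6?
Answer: I*√33 ≈ 5.7446*I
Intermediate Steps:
N = 0 (N = -6/5 + (⅕)*6 = -6/5 + 6/5 = 0)
Z(I, J) = 4 (Z(I, J) = (3 - 5)² = (-2)² = 4)
√(c(-37) + Z(148, -221)) = √(-37 + 4) = √(-33) = I*√33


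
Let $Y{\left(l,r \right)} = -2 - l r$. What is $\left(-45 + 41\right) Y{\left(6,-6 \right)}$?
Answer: $-136$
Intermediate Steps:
$Y{\left(l,r \right)} = -2 - l r$
$\left(-45 + 41\right) Y{\left(6,-6 \right)} = \left(-45 + 41\right) \left(-2 - 6 \left(-6\right)\right) = - 4 \left(-2 + 36\right) = \left(-4\right) 34 = -136$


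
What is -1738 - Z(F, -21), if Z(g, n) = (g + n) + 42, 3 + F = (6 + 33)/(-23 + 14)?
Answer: -5255/3 ≈ -1751.7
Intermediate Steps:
F = -22/3 (F = -3 + (6 + 33)/(-23 + 14) = -3 + 39/(-9) = -3 + 39*(-⅑) = -3 - 13/3 = -22/3 ≈ -7.3333)
Z(g, n) = 42 + g + n
-1738 - Z(F, -21) = -1738 - (42 - 22/3 - 21) = -1738 - 1*41/3 = -1738 - 41/3 = -5255/3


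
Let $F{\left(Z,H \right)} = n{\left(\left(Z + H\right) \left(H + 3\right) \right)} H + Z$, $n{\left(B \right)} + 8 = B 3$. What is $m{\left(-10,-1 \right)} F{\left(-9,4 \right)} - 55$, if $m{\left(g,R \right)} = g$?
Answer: $4555$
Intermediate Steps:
$n{\left(B \right)} = -8 + 3 B$ ($n{\left(B \right)} = -8 + B 3 = -8 + 3 B$)
$F{\left(Z,H \right)} = Z + H \left(-8 + 3 \left(3 + H\right) \left(H + Z\right)\right)$ ($F{\left(Z,H \right)} = \left(-8 + 3 \left(Z + H\right) \left(H + 3\right)\right) H + Z = \left(-8 + 3 \left(H + Z\right) \left(3 + H\right)\right) H + Z = \left(-8 + 3 \left(3 + H\right) \left(H + Z\right)\right) H + Z = H \left(-8 + 3 \left(3 + H\right) \left(H + Z\right)\right) + Z = Z + H \left(-8 + 3 \left(3 + H\right) \left(H + Z\right)\right)$)
$m{\left(-10,-1 \right)} F{\left(-9,4 \right)} - 55 = - 10 \left(-9 + 4 \left(-8 + 3 \cdot 4^{2} + 9 \cdot 4 + 9 \left(-9\right) + 3 \cdot 4 \left(-9\right)\right)\right) - 55 = - 10 \left(-9 + 4 \left(-8 + 3 \cdot 16 + 36 - 81 - 108\right)\right) - 55 = - 10 \left(-9 + 4 \left(-8 + 48 + 36 - 81 - 108\right)\right) - 55 = - 10 \left(-9 + 4 \left(-113\right)\right) - 55 = - 10 \left(-9 - 452\right) - 55 = \left(-10\right) \left(-461\right) - 55 = 4610 - 55 = 4555$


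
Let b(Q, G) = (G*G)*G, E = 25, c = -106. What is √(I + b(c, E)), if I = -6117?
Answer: 2*√2377 ≈ 97.509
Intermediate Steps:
b(Q, G) = G³ (b(Q, G) = G²*G = G³)
√(I + b(c, E)) = √(-6117 + 25³) = √(-6117 + 15625) = √9508 = 2*√2377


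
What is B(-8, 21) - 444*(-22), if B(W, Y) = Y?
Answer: 9789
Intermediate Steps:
B(-8, 21) - 444*(-22) = 21 - 444*(-22) = 21 + 9768 = 9789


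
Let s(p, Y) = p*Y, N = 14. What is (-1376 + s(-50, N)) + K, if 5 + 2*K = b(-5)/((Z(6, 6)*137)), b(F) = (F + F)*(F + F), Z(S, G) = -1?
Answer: -569609/274 ≈ -2078.9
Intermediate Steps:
b(F) = 4*F² (b(F) = (2*F)*(2*F) = 4*F²)
s(p, Y) = Y*p
K = -785/274 (K = -5/2 + ((4*(-5)²)/((-1*137)))/2 = -5/2 + ((4*25)/(-137))/2 = -5/2 + (100*(-1/137))/2 = -5/2 + (½)*(-100/137) = -5/2 - 50/137 = -785/274 ≈ -2.8650)
(-1376 + s(-50, N)) + K = (-1376 + 14*(-50)) - 785/274 = (-1376 - 700) - 785/274 = -2076 - 785/274 = -569609/274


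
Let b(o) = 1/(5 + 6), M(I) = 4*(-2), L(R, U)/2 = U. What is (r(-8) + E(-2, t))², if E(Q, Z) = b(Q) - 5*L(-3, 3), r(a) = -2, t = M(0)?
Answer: 123201/121 ≈ 1018.2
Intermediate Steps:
L(R, U) = 2*U
M(I) = -8
t = -8
b(o) = 1/11
E(Q, Z) = -329/11 (E(Q, Z) = 1/11 - 10*3 = 1/11 - 5*6 = 1/11 - 30 = -329/11)
(r(-8) + E(-2, t))² = (-2 - 329/11)² = (-351/11)² = 123201/121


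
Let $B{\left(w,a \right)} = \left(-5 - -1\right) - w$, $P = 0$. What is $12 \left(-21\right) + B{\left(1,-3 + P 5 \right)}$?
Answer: $-257$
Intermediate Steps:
$B{\left(w,a \right)} = -4 - w$ ($B{\left(w,a \right)} = \left(-5 + 1\right) - w = -4 - w$)
$12 \left(-21\right) + B{\left(1,-3 + P 5 \right)} = 12 \left(-21\right) - 5 = -252 - 5 = -257$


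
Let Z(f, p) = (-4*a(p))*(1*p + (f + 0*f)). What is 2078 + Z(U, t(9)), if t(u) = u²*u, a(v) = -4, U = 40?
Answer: 14382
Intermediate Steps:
t(u) = u³
Z(f, p) = 16*f + 16*p (Z(f, p) = (-4*(-4))*(1*p + (f + 0*f)) = 16*(p + (f + 0)) = 16*(p + f) = 16*(f + p) = 16*f + 16*p)
2078 + Z(U, t(9)) = 2078 + (16*40 + 16*9³) = 2078 + (640 + 16*729) = 2078 + (640 + 11664) = 2078 + 12304 = 14382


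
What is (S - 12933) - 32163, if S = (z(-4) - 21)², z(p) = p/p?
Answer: -44696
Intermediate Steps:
z(p) = 1
S = 400 (S = (1 - 21)² = (-20)² = 400)
(S - 12933) - 32163 = (400 - 12933) - 32163 = -12533 - 32163 = -44696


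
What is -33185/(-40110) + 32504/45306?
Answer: 93573835/60574122 ≈ 1.5448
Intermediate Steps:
-33185/(-40110) + 32504/45306 = -33185*(-1/40110) + 32504*(1/45306) = 6637/8022 + 16252/22653 = 93573835/60574122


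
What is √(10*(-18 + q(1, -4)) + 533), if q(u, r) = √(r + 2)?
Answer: √(353 + 10*I*√2) ≈ 18.792 + 0.3763*I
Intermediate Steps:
q(u, r) = √(2 + r)
√(10*(-18 + q(1, -4)) + 533) = √(10*(-18 + √(2 - 4)) + 533) = √(10*(-18 + √(-2)) + 533) = √(10*(-18 + I*√2) + 533) = √((-180 + 10*I*√2) + 533) = √(353 + 10*I*√2)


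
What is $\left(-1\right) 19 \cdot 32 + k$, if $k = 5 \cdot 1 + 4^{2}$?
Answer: $-587$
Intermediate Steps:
$k = 21$ ($k = 5 + 16 = 21$)
$\left(-1\right) 19 \cdot 32 + k = \left(-1\right) 19 \cdot 32 + 21 = \left(-19\right) 32 + 21 = -608 + 21 = -587$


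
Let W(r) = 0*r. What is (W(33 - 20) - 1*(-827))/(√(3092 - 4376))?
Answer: -827*I*√321/642 ≈ -23.079*I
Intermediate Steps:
W(r) = 0
(W(33 - 20) - 1*(-827))/(√(3092 - 4376)) = (0 - 1*(-827))/(√(3092 - 4376)) = (0 + 827)/(√(-1284)) = 827/((2*I*√321)) = 827*(-I*√321/642) = -827*I*√321/642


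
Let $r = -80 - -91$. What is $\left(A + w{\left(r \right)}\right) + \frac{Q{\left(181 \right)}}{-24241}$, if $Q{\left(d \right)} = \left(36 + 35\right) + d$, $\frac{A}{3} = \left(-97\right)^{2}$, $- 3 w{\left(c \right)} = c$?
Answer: $\frac{293212102}{10389} \approx 28223.0$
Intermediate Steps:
$r = 11$ ($r = -80 + 91 = 11$)
$w{\left(c \right)} = - \frac{c}{3}$
$A = 28227$ ($A = 3 \left(-97\right)^{2} = 3 \cdot 9409 = 28227$)
$Q{\left(d \right)} = 71 + d$
$\left(A + w{\left(r \right)}\right) + \frac{Q{\left(181 \right)}}{-24241} = \left(28227 - \frac{11}{3}\right) + \frac{71 + 181}{-24241} = \left(28227 - \frac{11}{3}\right) + 252 \left(- \frac{1}{24241}\right) = \frac{84670}{3} - \frac{36}{3463} = \frac{293212102}{10389}$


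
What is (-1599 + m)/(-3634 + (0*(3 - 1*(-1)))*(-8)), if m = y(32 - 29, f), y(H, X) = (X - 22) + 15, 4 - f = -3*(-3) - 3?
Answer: 804/1817 ≈ 0.44249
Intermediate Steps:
f = -2 (f = 4 - (-3*(-3) - 3) = 4 - (9 - 3) = 4 - 1*6 = 4 - 6 = -2)
y(H, X) = -7 + X (y(H, X) = (-22 + X) + 15 = -7 + X)
m = -9 (m = -7 - 2 = -9)
(-1599 + m)/(-3634 + (0*(3 - 1*(-1)))*(-8)) = (-1599 - 9)/(-3634 + (0*(3 - 1*(-1)))*(-8)) = -1608/(-3634 + (0*(3 + 1))*(-8)) = -1608/(-3634 + (0*4)*(-8)) = -1608/(-3634 + 0*(-8)) = -1608/(-3634 + 0) = -1608/(-3634) = -1608*(-1/3634) = 804/1817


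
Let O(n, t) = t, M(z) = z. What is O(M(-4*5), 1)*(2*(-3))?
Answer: -6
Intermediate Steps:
O(M(-4*5), 1)*(2*(-3)) = 1*(2*(-3)) = 1*(-6) = -6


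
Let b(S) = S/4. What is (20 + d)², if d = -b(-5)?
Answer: 7225/16 ≈ 451.56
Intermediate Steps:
b(S) = S/4 (b(S) = S*(¼) = S/4)
d = 5/4 (d = -(-5)/4 = -1*(-5/4) = 5/4 ≈ 1.2500)
(20 + d)² = (20 + 5/4)² = (85/4)² = 7225/16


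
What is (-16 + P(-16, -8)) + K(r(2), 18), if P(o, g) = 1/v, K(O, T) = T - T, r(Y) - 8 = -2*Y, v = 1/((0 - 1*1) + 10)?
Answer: -7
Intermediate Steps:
v = ⅑ (v = 1/((0 - 1) + 10) = 1/(-1 + 10) = 1/9 = ⅑ ≈ 0.11111)
r(Y) = 8 - 2*Y
K(O, T) = 0
P(o, g) = 9 (P(o, g) = 1/(⅑) = 9)
(-16 + P(-16, -8)) + K(r(2), 18) = (-16 + 9) + 0 = -7 + 0 = -7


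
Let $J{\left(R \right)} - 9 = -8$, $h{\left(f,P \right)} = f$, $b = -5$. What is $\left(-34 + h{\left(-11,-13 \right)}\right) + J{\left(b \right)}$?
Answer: $-44$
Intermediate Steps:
$J{\left(R \right)} = 1$ ($J{\left(R \right)} = 9 - 8 = 1$)
$\left(-34 + h{\left(-11,-13 \right)}\right) + J{\left(b \right)} = \left(-34 - 11\right) + 1 = -45 + 1 = -44$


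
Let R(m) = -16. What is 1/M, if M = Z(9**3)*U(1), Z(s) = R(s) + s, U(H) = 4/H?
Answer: 1/2852 ≈ 0.00035063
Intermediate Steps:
Z(s) = -16 + s
M = 2852 (M = (-16 + 9**3)*(4/1) = (-16 + 729)*(4*1) = 713*4 = 2852)
1/M = 1/2852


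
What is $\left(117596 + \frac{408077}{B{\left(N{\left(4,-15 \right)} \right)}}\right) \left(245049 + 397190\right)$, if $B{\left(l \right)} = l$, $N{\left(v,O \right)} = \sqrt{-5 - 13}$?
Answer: $75524737444 - \frac{262082964403 i \sqrt{2}}{6} \approx 7.5525 \cdot 10^{10} - 6.1774 \cdot 10^{10} i$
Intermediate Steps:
$N{\left(v,O \right)} = 3 i \sqrt{2}$ ($N{\left(v,O \right)} = \sqrt{-18} = 3 i \sqrt{2}$)
$\left(117596 + \frac{408077}{B{\left(N{\left(4,-15 \right)} \right)}}\right) \left(245049 + 397190\right) = \left(117596 + \frac{408077}{3 i \sqrt{2}}\right) \left(245049 + 397190\right) = \left(117596 + 408077 \left(- \frac{i \sqrt{2}}{6}\right)\right) 642239 = \left(117596 - \frac{408077 i \sqrt{2}}{6}\right) 642239 = 75524737444 - \frac{262082964403 i \sqrt{2}}{6}$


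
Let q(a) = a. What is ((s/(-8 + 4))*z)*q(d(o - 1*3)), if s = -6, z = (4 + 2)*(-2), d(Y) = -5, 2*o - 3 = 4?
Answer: 90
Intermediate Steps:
o = 7/2 (o = 3/2 + (½)*4 = 3/2 + 2 = 7/2 ≈ 3.5000)
z = -12 (z = 6*(-2) = -12)
((s/(-8 + 4))*z)*q(d(o - 1*3)) = (-6/(-8 + 4)*(-12))*(-5) = (-6/(-4)*(-12))*(-5) = (-6*(-¼)*(-12))*(-5) = ((3/2)*(-12))*(-5) = -18*(-5) = 90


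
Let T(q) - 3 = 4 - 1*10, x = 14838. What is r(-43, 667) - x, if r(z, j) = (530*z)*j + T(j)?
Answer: -15215771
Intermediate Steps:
T(q) = -3 (T(q) = 3 + (4 - 1*10) = 3 + (4 - 10) = 3 - 6 = -3)
r(z, j) = -3 + 530*j*z (r(z, j) = (530*z)*j - 3 = 530*j*z - 3 = -3 + 530*j*z)
r(-43, 667) - x = (-3 + 530*667*(-43)) - 1*14838 = (-3 - 15200930) - 14838 = -15200933 - 14838 = -15215771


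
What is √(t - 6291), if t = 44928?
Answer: 27*√53 ≈ 196.56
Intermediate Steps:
√(t - 6291) = √(44928 - 6291) = √38637 = 27*√53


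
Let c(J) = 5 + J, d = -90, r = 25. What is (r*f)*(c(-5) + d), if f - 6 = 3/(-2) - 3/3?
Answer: -7875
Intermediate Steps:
f = 7/2 (f = 6 + (3/(-2) - 3/3) = 6 + (3*(-½) - 3*⅓) = 6 + (-3/2 - 1) = 6 - 5/2 = 7/2 ≈ 3.5000)
(r*f)*(c(-5) + d) = (25*(7/2))*((5 - 5) - 90) = 175*(0 - 90)/2 = (175/2)*(-90) = -7875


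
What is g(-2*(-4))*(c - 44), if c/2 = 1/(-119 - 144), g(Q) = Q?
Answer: -92592/263 ≈ -352.06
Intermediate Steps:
c = -2/263 (c = 2/(-119 - 144) = 2/(-263) = 2*(-1/263) = -2/263 ≈ -0.0076046)
g(-2*(-4))*(c - 44) = (-2*(-4))*(-2/263 - 44) = 8*(-11574/263) = -92592/263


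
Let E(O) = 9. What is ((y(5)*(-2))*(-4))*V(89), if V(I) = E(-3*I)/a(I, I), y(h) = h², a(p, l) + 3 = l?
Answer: 900/43 ≈ 20.930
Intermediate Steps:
a(p, l) = -3 + l
V(I) = 9/(-3 + I)
((y(5)*(-2))*(-4))*V(89) = ((5²*(-2))*(-4))*(9/(-3 + 89)) = ((25*(-2))*(-4))*(9/86) = (-50*(-4))*(9*(1/86)) = 200*(9/86) = 900/43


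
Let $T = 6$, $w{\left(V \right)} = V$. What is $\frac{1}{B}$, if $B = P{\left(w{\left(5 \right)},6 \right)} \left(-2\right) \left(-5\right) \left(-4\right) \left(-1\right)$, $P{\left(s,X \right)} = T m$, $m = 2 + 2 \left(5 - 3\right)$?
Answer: $\frac{1}{1440} \approx 0.00069444$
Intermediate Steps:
$m = 6$ ($m = 2 + 2 \cdot 2 = 2 + 4 = 6$)
$P{\left(s,X \right)} = 36$ ($P{\left(s,X \right)} = 6 \cdot 6 = 36$)
$B = 1440$ ($B = 36 \left(-2\right) \left(-5\right) \left(-4\right) \left(-1\right) = - 72 \cdot 20 \left(-1\right) = \left(-72\right) \left(-20\right) = 1440$)
$\frac{1}{B} = \frac{1}{1440}$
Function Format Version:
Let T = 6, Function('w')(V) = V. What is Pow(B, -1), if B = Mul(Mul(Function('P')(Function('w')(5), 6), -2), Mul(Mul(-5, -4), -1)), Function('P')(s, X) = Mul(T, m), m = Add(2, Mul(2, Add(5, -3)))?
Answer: Rational(1, 1440) ≈ 0.00069444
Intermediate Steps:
m = 6 (m = Add(2, Mul(2, 2)) = Add(2, 4) = 6)
Function('P')(s, X) = 36 (Function('P')(s, X) = Mul(6, 6) = 36)
B = 1440 (B = Mul(Mul(36, -2), Mul(Mul(-5, -4), -1)) = Mul(-72, Mul(20, -1)) = Mul(-72, -20) = 1440)
Pow(B, -1) = Pow(1440, -1) = Rational(1, 1440)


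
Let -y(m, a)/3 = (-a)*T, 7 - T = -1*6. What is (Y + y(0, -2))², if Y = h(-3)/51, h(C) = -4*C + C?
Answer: 1750329/289 ≈ 6056.5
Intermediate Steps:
T = 13 (T = 7 - (-1)*6 = 7 - 1*(-6) = 7 + 6 = 13)
h(C) = -3*C
Y = 3/17 (Y = -3*(-3)/51 = 9*(1/51) = 3/17 ≈ 0.17647)
y(m, a) = 39*a (y(m, a) = -3*(-a)*13 = -(-39)*a = 39*a)
(Y + y(0, -2))² = (3/17 + 39*(-2))² = (3/17 - 78)² = (-1323/17)² = 1750329/289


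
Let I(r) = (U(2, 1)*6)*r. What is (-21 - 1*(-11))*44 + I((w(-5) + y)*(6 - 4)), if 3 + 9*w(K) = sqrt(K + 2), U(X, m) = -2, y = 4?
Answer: -528 - 8*I*sqrt(3)/3 ≈ -528.0 - 4.6188*I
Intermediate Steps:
w(K) = -1/3 + sqrt(2 + K)/9 (w(K) = -1/3 + sqrt(K + 2)/9 = -1/3 + sqrt(2 + K)/9)
I(r) = -12*r (I(r) = (-2*6)*r = -12*r)
(-21 - 1*(-11))*44 + I((w(-5) + y)*(6 - 4)) = (-21 - 1*(-11))*44 - 12*((-1/3 + sqrt(2 - 5)/9) + 4)*(6 - 4) = (-21 + 11)*44 - 12*((-1/3 + sqrt(-3)/9) + 4)*2 = -10*44 - 12*((-1/3 + (I*sqrt(3))/9) + 4)*2 = -440 - 12*((-1/3 + I*sqrt(3)/9) + 4)*2 = -440 - 12*(11/3 + I*sqrt(3)/9)*2 = -440 - 12*(22/3 + 2*I*sqrt(3)/9) = -440 + (-88 - 8*I*sqrt(3)/3) = -528 - 8*I*sqrt(3)/3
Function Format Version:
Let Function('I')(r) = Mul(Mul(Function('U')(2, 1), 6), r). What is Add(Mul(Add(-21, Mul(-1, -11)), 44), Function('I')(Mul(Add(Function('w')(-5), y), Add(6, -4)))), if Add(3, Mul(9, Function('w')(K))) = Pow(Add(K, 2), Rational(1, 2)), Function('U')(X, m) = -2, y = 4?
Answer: Add(-528, Mul(Rational(-8, 3), I, Pow(3, Rational(1, 2)))) ≈ Add(-528.00, Mul(-4.6188, I))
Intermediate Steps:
Function('w')(K) = Add(Rational(-1, 3), Mul(Rational(1, 9), Pow(Add(2, K), Rational(1, 2)))) (Function('w')(K) = Add(Rational(-1, 3), Mul(Rational(1, 9), Pow(Add(K, 2), Rational(1, 2)))) = Add(Rational(-1, 3), Mul(Rational(1, 9), Pow(Add(2, K), Rational(1, 2)))))
Function('I')(r) = Mul(-12, r) (Function('I')(r) = Mul(Mul(-2, 6), r) = Mul(-12, r))
Add(Mul(Add(-21, Mul(-1, -11)), 44), Function('I')(Mul(Add(Function('w')(-5), y), Add(6, -4)))) = Add(Mul(Add(-21, Mul(-1, -11)), 44), Mul(-12, Mul(Add(Add(Rational(-1, 3), Mul(Rational(1, 9), Pow(Add(2, -5), Rational(1, 2)))), 4), Add(6, -4)))) = Add(Mul(Add(-21, 11), 44), Mul(-12, Mul(Add(Add(Rational(-1, 3), Mul(Rational(1, 9), Pow(-3, Rational(1, 2)))), 4), 2))) = Add(Mul(-10, 44), Mul(-12, Mul(Add(Add(Rational(-1, 3), Mul(Rational(1, 9), Mul(I, Pow(3, Rational(1, 2))))), 4), 2))) = Add(-440, Mul(-12, Mul(Add(Add(Rational(-1, 3), Mul(Rational(1, 9), I, Pow(3, Rational(1, 2)))), 4), 2))) = Add(-440, Mul(-12, Mul(Add(Rational(11, 3), Mul(Rational(1, 9), I, Pow(3, Rational(1, 2)))), 2))) = Add(-440, Mul(-12, Add(Rational(22, 3), Mul(Rational(2, 9), I, Pow(3, Rational(1, 2)))))) = Add(-440, Add(-88, Mul(Rational(-8, 3), I, Pow(3, Rational(1, 2))))) = Add(-528, Mul(Rational(-8, 3), I, Pow(3, Rational(1, 2))))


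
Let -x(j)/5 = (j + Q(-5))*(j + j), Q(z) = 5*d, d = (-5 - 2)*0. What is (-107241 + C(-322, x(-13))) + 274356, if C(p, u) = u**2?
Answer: 3023215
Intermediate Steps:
d = 0 (d = -7*0 = 0)
Q(z) = 0 (Q(z) = 5*0 = 0)
x(j) = -10*j**2 (x(j) = -5*(j + 0)*(j + j) = -5*j*2*j = -10*j**2)
(-107241 + C(-322, x(-13))) + 274356 = (-107241 + (-10*(-13)**2)**2) + 274356 = (-107241 + (-10*169)**2) + 274356 = (-107241 + (-1690)**2) + 274356 = (-107241 + 2856100) + 274356 = 2748859 + 274356 = 3023215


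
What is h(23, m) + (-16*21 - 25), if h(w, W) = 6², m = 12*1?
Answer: -325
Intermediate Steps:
m = 12
h(w, W) = 36
h(23, m) + (-16*21 - 25) = 36 + (-16*21 - 25) = 36 + (-336 - 25) = 36 - 361 = -325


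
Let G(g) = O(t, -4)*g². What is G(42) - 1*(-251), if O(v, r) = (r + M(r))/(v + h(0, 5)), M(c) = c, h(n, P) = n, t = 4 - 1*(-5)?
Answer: -1317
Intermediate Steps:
t = 9 (t = 4 + 5 = 9)
O(v, r) = 2*r/v (O(v, r) = (r + r)/(v + 0) = (2*r)/v = 2*r/v)
G(g) = -8*g²/9 (G(g) = (2*(-4)/9)*g² = (2*(-4)*(⅑))*g² = -8*g²/9)
G(42) - 1*(-251) = -8/9*42² - 1*(-251) = -8/9*1764 + 251 = -1568 + 251 = -1317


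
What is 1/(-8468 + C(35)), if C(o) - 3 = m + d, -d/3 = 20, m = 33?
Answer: -1/8492 ≈ -0.00011776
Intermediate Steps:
d = -60 (d = -3*20 = -60)
C(o) = -24 (C(o) = 3 + (33 - 60) = 3 - 27 = -24)
1/(-8468 + C(35)) = 1/(-8468 - 24) = 1/(-8492) = -1/8492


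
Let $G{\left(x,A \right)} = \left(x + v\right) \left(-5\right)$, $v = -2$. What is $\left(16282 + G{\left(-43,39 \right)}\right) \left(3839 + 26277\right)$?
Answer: $497124812$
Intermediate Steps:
$G{\left(x,A \right)} = 10 - 5 x$ ($G{\left(x,A \right)} = \left(x - 2\right) \left(-5\right) = \left(-2 + x\right) \left(-5\right) = 10 - 5 x$)
$\left(16282 + G{\left(-43,39 \right)}\right) \left(3839 + 26277\right) = \left(16282 + \left(10 - -215\right)\right) \left(3839 + 26277\right) = \left(16282 + \left(10 + 215\right)\right) 30116 = \left(16282 + 225\right) 30116 = 16507 \cdot 30116 = 497124812$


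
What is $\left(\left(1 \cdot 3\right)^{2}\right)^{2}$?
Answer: $81$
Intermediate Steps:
$\left(\left(1 \cdot 3\right)^{2}\right)^{2} = \left(3^{2}\right)^{2} = 9^{2} = 81$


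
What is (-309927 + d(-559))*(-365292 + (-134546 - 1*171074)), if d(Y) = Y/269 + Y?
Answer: 56035437729216/269 ≈ 2.0831e+11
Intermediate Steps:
d(Y) = 270*Y/269 (d(Y) = Y*(1/269) + Y = Y/269 + Y = 270*Y/269)
(-309927 + d(-559))*(-365292 + (-134546 - 1*171074)) = (-309927 + (270/269)*(-559))*(-365292 + (-134546 - 1*171074)) = (-309927 - 150930/269)*(-365292 + (-134546 - 171074)) = -83521293*(-365292 - 305620)/269 = -83521293/269*(-670912) = 56035437729216/269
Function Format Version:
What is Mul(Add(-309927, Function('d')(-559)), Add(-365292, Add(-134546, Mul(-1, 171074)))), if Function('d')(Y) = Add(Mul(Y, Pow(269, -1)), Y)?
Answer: Rational(56035437729216, 269) ≈ 2.0831e+11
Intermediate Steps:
Function('d')(Y) = Mul(Rational(270, 269), Y) (Function('d')(Y) = Add(Mul(Y, Rational(1, 269)), Y) = Add(Mul(Rational(1, 269), Y), Y) = Mul(Rational(270, 269), Y))
Mul(Add(-309927, Function('d')(-559)), Add(-365292, Add(-134546, Mul(-1, 171074)))) = Mul(Add(-309927, Mul(Rational(270, 269), -559)), Add(-365292, Add(-134546, Mul(-1, 171074)))) = Mul(Add(-309927, Rational(-150930, 269)), Add(-365292, Add(-134546, -171074))) = Mul(Rational(-83521293, 269), Add(-365292, -305620)) = Mul(Rational(-83521293, 269), -670912) = Rational(56035437729216, 269)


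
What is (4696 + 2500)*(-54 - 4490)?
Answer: -32698624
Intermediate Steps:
(4696 + 2500)*(-54 - 4490) = 7196*(-4544) = -32698624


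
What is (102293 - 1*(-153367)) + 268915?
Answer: 524575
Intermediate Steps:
(102293 - 1*(-153367)) + 268915 = (102293 + 153367) + 268915 = 255660 + 268915 = 524575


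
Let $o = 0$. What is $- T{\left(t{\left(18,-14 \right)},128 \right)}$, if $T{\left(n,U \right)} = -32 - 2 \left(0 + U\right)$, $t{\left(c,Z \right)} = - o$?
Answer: $288$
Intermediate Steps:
$t{\left(c,Z \right)} = 0$ ($t{\left(c,Z \right)} = \left(-1\right) 0 = 0$)
$T{\left(n,U \right)} = -32 - 2 U$
$- T{\left(t{\left(18,-14 \right)},128 \right)} = - (-32 - 256) = \left(-1\right) \left(-288\right) = 288$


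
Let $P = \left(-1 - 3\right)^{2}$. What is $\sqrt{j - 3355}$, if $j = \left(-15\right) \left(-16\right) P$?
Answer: $\sqrt{485} \approx 22.023$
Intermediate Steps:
$P = 16$ ($P = \left(-4\right)^{2} = 16$)
$j = 3840$ ($j = \left(-15\right) \left(-16\right) 16 = 240 \cdot 16 = 3840$)
$\sqrt{j - 3355} = \sqrt{3840 - 3355} = \sqrt{485}$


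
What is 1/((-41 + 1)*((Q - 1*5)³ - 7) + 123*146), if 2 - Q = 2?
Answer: 1/23238 ≈ 4.3033e-5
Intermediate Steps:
Q = 0 (Q = 2 - 1*2 = 2 - 2 = 0)
1/((-41 + 1)*((Q - 1*5)³ - 7) + 123*146) = 1/((-41 + 1)*((0 - 1*5)³ - 7) + 123*146) = 1/(-40*((0 - 5)³ - 7) + 17958) = 1/(-40*((-5)³ - 7) + 17958) = 1/(-40*(-125 - 7) + 17958) = 1/(-40*(-132) + 17958) = 1/(5280 + 17958) = 1/23238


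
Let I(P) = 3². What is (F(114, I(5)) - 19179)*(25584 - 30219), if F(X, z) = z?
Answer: 88852950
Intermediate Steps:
I(P) = 9
(F(114, I(5)) - 19179)*(25584 - 30219) = (9 - 19179)*(25584 - 30219) = -19170*(-4635) = 88852950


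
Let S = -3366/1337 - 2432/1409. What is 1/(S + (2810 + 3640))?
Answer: 1883833/12142728572 ≈ 0.00015514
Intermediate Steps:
S = -7994278/1883833 (S = -3366*1/1337 - 2432*1/1409 = -3366/1337 - 2432/1409 = -7994278/1883833 ≈ -4.2436)
1/(S + (2810 + 3640)) = 1/(-7994278/1883833 + (2810 + 3640)) = 1/(-7994278/1883833 + 6450) = 1/(12142728572/1883833) = 1883833/12142728572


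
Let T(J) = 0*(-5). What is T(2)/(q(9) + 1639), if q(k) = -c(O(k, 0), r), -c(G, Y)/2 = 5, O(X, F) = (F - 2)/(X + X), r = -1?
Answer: 0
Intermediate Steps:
O(X, F) = (-2 + F)/(2*X) (O(X, F) = (-2 + F)/((2*X)) = (-2 + F)*(1/(2*X)) = (-2 + F)/(2*X))
c(G, Y) = -10 (c(G, Y) = -2*5 = -10)
q(k) = 10 (q(k) = -1*(-10) = 10)
T(J) = 0
T(2)/(q(9) + 1639) = 0/(10 + 1639) = 0/1649 = 0*(1/1649) = 0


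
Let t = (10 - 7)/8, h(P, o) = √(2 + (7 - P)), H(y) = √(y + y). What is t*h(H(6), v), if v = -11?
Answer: 3*√(9 - 2*√3)/8 ≈ 0.88232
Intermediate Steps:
H(y) = √2*√y (H(y) = √(2*y) = √2*√y)
h(P, o) = √(9 - P)
t = 3/8 (t = 3*(⅛) = 3/8 ≈ 0.37500)
t*h(H(6), v) = 3*√(9 - √2*√6)/8 = 3*√(9 - 2*√3)/8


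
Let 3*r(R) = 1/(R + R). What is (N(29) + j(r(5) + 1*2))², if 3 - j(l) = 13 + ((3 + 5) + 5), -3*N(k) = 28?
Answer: 9409/9 ≈ 1045.4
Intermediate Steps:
N(k) = -28/3 (N(k) = -⅓*28 = -28/3)
r(R) = 1/(6*R) (r(R) = 1/(3*(R + R)) = 1/(3*((2*R))) = (1/(2*R))/3 = 1/(6*R))
j(l) = -23 (j(l) = 3 - (13 + ((3 + 5) + 5)) = 3 - (13 + (8 + 5)) = 3 - (13 + 13) = 3 - 1*26 = 3 - 26 = -23)
(N(29) + j(r(5) + 1*2))² = (-28/3 - 23)² = (-97/3)² = 9409/9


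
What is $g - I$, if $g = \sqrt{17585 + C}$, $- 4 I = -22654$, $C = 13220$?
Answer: $- \frac{11327}{2} + \sqrt{30805} \approx -5488.0$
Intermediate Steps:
$I = \frac{11327}{2}$ ($I = \left(- \frac{1}{4}\right) \left(-22654\right) = \frac{11327}{2} \approx 5663.5$)
$g = \sqrt{30805}$ ($g = \sqrt{17585 + 13220} = \sqrt{30805} \approx 175.51$)
$g - I = \sqrt{30805} - \frac{11327}{2} = - \frac{11327}{2} + \sqrt{30805}$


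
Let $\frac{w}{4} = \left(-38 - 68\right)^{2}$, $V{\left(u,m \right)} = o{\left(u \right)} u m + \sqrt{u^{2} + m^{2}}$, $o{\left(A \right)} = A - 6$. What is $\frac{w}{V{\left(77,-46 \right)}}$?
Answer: $- \frac{11302607008}{63243188279} - \frac{44944 \sqrt{8045}}{63243188279} \approx -0.17878$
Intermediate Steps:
$o{\left(A \right)} = -6 + A$ ($o{\left(A \right)} = A - 6 = -6 + A$)
$V{\left(u,m \right)} = \sqrt{m^{2} + u^{2}} + m u \left(-6 + u\right)$ ($V{\left(u,m \right)} = \left(-6 + u\right) u m + \sqrt{u^{2} + m^{2}} = u \left(-6 + u\right) m + \sqrt{m^{2} + u^{2}} = m u \left(-6 + u\right) + \sqrt{m^{2} + u^{2}} = \sqrt{m^{2} + u^{2}} + m u \left(-6 + u\right)$)
$w = 44944$ ($w = 4 \left(-38 - 68\right)^{2} = 4 \left(-106\right)^{2} = 4 \cdot 11236 = 44944$)
$\frac{w}{V{\left(77,-46 \right)}} = \frac{44944}{\sqrt{\left(-46\right)^{2} + 77^{2}} - 3542 \left(-6 + 77\right)} = \frac{44944}{\sqrt{2116 + 5929} - 3542 \cdot 71} = \frac{44944}{\sqrt{8045} - 251482} = \frac{44944}{-251482 + \sqrt{8045}}$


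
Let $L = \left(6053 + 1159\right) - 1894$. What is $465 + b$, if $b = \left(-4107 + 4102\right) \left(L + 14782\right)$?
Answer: $-100035$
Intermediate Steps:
$L = 5318$ ($L = 7212 - 1894 = 5318$)
$b = -100500$ ($b = \left(-4107 + 4102\right) \left(5318 + 14782\right) = \left(-5\right) 20100 = -100500$)
$465 + b = 465 - 100500 = -100035$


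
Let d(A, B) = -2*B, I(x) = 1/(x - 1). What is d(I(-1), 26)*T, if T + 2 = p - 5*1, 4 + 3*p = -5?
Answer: 520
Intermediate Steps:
p = -3 (p = -4/3 + (1/3)*(-5) = -4/3 - 5/3 = -3)
I(x) = 1/(-1 + x)
T = -10 (T = -2 + (-3 - 5*1) = -2 + (-3 - 5) = -2 - 8 = -10)
d(I(-1), 26)*T = -2*26*(-10) = -52*(-10) = 520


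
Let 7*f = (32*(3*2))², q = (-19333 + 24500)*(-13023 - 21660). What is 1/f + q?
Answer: -6606289096697/36864 ≈ -1.7921e+8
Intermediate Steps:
q = -179207061 (q = 5167*(-34683) = -179207061)
f = 36864/7 (f = (32*(3*2))²/7 = (32*6)²/7 = (⅐)*192² = (⅐)*36864 = 36864/7 ≈ 5266.3)
1/f + q = 1/(36864/7) - 179207061 = 7/36864 - 179207061 = -6606289096697/36864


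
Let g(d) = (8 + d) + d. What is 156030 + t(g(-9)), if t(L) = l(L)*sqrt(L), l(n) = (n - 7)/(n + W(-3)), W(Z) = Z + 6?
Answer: 156030 + 17*I*sqrt(10)/7 ≈ 1.5603e+5 + 7.6798*I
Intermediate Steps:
W(Z) = 6 + Z
l(n) = (-7 + n)/(3 + n) (l(n) = (n - 7)/(n + (6 - 3)) = (-7 + n)/(n + 3) = (-7 + n)/(3 + n))
g(d) = 8 + 2*d
t(L) = sqrt(L)*(-7 + L)/(3 + L) (t(L) = ((-7 + L)/(3 + L))*sqrt(L) = sqrt(L)*(-7 + L)/(3 + L))
156030 + t(g(-9)) = 156030 + sqrt(8 + 2*(-9))*(-7 + (8 + 2*(-9)))/(3 + (8 + 2*(-9))) = 156030 + sqrt(8 - 18)*(-7 + (8 - 18))/(3 + (8 - 18)) = 156030 + sqrt(-10)*(-7 - 10)/(3 - 10) = 156030 + (I*sqrt(10))*(-17)/(-7) = 156030 + (I*sqrt(10))*(-1/7)*(-17) = 156030 + 17*I*sqrt(10)/7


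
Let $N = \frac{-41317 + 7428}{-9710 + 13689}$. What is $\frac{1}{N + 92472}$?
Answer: $\frac{3979}{367912199} \approx 1.0815 \cdot 10^{-5}$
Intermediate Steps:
$N = - \frac{33889}{3979} \approx -8.517$
$\frac{1}{N + 92472} = \frac{1}{- \frac{33889}{3979} + 92472} = \frac{1}{\frac{367912199}{3979}} = \frac{3979}{367912199}$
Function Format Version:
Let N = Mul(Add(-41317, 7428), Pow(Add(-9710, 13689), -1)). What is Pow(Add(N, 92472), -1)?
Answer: Rational(3979, 367912199) ≈ 1.0815e-5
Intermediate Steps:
N = Rational(-33889, 3979) (N = Mul(-33889, Pow(3979, -1)) = Mul(-33889, Rational(1, 3979)) = Rational(-33889, 3979) ≈ -8.5170)
Pow(Add(N, 92472), -1) = Pow(Add(Rational(-33889, 3979), 92472), -1) = Pow(Rational(367912199, 3979), -1) = Rational(3979, 367912199)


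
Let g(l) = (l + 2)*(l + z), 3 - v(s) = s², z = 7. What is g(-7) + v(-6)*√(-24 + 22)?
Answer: -33*I*√2 ≈ -46.669*I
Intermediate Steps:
v(s) = 3 - s²
g(l) = (2 + l)*(7 + l) (g(l) = (l + 2)*(l + 7) = (2 + l)*(7 + l))
g(-7) + v(-6)*√(-24 + 22) = (14 + (-7)² + 9*(-7)) + (3 - 1*(-6)²)*√(-24 + 22) = (14 + 49 - 63) + (3 - 1*36)*√(-2) = 0 + (3 - 36)*(I*√2) = 0 - 33*I*√2 = -33*I*√2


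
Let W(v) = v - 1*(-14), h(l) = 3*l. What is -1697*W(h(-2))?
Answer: -13576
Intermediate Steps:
W(v) = 14 + v (W(v) = v + 14 = 14 + v)
-1697*W(h(-2)) = -1697*(14 + 3*(-2)) = -1697*(14 - 6) = -1697*8 = -13576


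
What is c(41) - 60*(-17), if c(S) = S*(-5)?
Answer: 815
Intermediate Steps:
c(S) = -5*S
c(41) - 60*(-17) = -5*41 - 60*(-17) = -205 - 1*(-1020) = -205 + 1020 = 815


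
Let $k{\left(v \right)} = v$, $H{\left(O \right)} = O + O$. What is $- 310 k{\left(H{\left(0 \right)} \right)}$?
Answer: $0$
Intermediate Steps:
$H{\left(O \right)} = 2 O$
$- 310 k{\left(H{\left(0 \right)} \right)} = - 310 \cdot 2 \cdot 0 = \left(-310\right) 0 = 0$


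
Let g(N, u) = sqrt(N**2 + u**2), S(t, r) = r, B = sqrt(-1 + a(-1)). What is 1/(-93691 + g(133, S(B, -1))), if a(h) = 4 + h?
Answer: -93691/8777985791 - sqrt(17690)/8777985791 ≈ -1.0689e-5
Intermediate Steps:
B = sqrt(2) (B = sqrt(-1 + (4 - 1)) = sqrt(-1 + 3) = sqrt(2) ≈ 1.4142)
1/(-93691 + g(133, S(B, -1))) = 1/(-93691 + sqrt(133**2 + (-1)**2)) = 1/(-93691 + sqrt(17689 + 1)) = 1/(-93691 + sqrt(17690))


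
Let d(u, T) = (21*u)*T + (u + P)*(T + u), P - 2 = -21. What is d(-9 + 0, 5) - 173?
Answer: -1006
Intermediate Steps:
P = -19 (P = 2 - 21 = -19)
d(u, T) = (-19 + u)*(T + u) + 21*T*u (d(u, T) = (21*u)*T + (u - 19)*(T + u) = 21*T*u + (-19 + u)*(T + u) = (-19 + u)*(T + u) + 21*T*u)
d(-9 + 0, 5) - 173 = ((-9 + 0)**2 - 19*5 - 19*(-9 + 0) + 22*5*(-9 + 0)) - 173 = ((-9)**2 - 95 - 19*(-9) + 22*5*(-9)) - 173 = (81 - 95 + 171 - 990) - 173 = -833 - 173 = -1006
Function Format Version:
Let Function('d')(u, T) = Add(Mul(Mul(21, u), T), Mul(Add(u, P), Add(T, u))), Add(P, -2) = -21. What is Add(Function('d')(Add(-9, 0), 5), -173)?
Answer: -1006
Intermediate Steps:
P = -19 (P = Add(2, -21) = -19)
Function('d')(u, T) = Add(Mul(Add(-19, u), Add(T, u)), Mul(21, T, u)) (Function('d')(u, T) = Add(Mul(Mul(21, u), T), Mul(Add(u, -19), Add(T, u))) = Add(Mul(21, T, u), Mul(Add(-19, u), Add(T, u))) = Add(Mul(Add(-19, u), Add(T, u)), Mul(21, T, u)))
Add(Function('d')(Add(-9, 0), 5), -173) = Add(Add(Pow(Add(-9, 0), 2), Mul(-19, 5), Mul(-19, Add(-9, 0)), Mul(22, 5, Add(-9, 0))), -173) = Add(Add(Pow(-9, 2), -95, Mul(-19, -9), Mul(22, 5, -9)), -173) = Add(Add(81, -95, 171, -990), -173) = Add(-833, -173) = -1006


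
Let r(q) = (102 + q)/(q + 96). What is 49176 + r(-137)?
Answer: 2016251/41 ≈ 49177.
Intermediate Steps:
r(q) = (102 + q)/(96 + q)
49176 + r(-137) = 49176 + (102 - 137)/(96 - 137) = 49176 - 35/(-41) = 49176 - 1/41*(-35) = 49176 + 35/41 = 2016251/41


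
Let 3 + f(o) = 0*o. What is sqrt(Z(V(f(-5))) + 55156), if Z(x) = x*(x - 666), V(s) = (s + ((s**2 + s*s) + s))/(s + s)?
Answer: 2*sqrt(14123) ≈ 237.68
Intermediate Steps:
f(o) = -3 (f(o) = -3 + 0*o = -3 + 0 = -3)
V(s) = (2*s + 2*s**2)/(2*s) (V(s) = (s + ((s**2 + s**2) + s))/((2*s)) = (s + (2*s**2 + s))*(1/(2*s)) = (s + (s + 2*s**2))*(1/(2*s)) = (2*s + 2*s**2)*(1/(2*s)) = (2*s + 2*s**2)/(2*s))
Z(x) = x*(-666 + x)
sqrt(Z(V(f(-5))) + 55156) = sqrt((1 - 3)*(-666 + (1 - 3)) + 55156) = sqrt(-2*(-666 - 2) + 55156) = sqrt(-2*(-668) + 55156) = sqrt(1336 + 55156) = sqrt(56492) = 2*sqrt(14123)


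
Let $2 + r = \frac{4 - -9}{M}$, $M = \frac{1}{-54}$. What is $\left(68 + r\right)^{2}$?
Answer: $404496$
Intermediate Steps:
$M = - \frac{1}{54} \approx -0.018519$
$r = -704$ ($r = -2 + \frac{4 - -9}{- \frac{1}{54}} = -2 + \left(4 + 9\right) \left(-54\right) = -2 + 13 \left(-54\right) = -2 - 702 = -704$)
$\left(68 + r\right)^{2} = \left(68 - 704\right)^{2} = \left(-636\right)^{2} = 404496$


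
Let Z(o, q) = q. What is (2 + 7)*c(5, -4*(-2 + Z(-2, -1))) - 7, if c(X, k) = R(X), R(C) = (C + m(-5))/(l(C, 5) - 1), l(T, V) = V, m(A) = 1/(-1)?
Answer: 2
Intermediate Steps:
m(A) = -1
R(C) = -1/4 + C/4 (R(C) = (C - 1)/(5 - 1) = (-1 + C)/4 = (-1 + C)*(1/4) = -1/4 + C/4)
c(X, k) = -1/4 + X/4
(2 + 7)*c(5, -4*(-2 + Z(-2, -1))) - 7 = (2 + 7)*(-1/4 + (1/4)*5) - 7 = 9*(-1/4 + 5/4) - 7 = 9*1 - 7 = 9 - 7 = 2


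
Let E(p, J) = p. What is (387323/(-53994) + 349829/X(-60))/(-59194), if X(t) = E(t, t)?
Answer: 1050661467/10653736120 ≈ 0.098619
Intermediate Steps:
X(t) = t
(387323/(-53994) + 349829/X(-60))/(-59194) = (387323/(-53994) + 349829/(-60))/(-59194) = (387323*(-1/53994) + 349829*(-1/60))*(-1/59194) = (-387323/53994 - 349829/60)*(-1/59194) = -1050661467/179980*(-1/59194) = 1050661467/10653736120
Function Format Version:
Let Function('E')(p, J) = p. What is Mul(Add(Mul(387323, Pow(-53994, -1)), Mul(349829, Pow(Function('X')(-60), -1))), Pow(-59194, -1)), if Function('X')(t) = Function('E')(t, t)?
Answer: Rational(1050661467, 10653736120) ≈ 0.098619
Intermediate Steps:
Function('X')(t) = t
Mul(Add(Mul(387323, Pow(-53994, -1)), Mul(349829, Pow(Function('X')(-60), -1))), Pow(-59194, -1)) = Mul(Add(Mul(387323, Pow(-53994, -1)), Mul(349829, Pow(-60, -1))), Pow(-59194, -1)) = Mul(Add(Mul(387323, Rational(-1, 53994)), Mul(349829, Rational(-1, 60))), Rational(-1, 59194)) = Mul(Add(Rational(-387323, 53994), Rational(-349829, 60)), Rational(-1, 59194)) = Mul(Rational(-1050661467, 179980), Rational(-1, 59194)) = Rational(1050661467, 10653736120)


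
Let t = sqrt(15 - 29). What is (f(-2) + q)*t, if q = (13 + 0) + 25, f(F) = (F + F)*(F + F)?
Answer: 54*I*sqrt(14) ≈ 202.05*I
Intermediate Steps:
f(F) = 4*F**2 (f(F) = (2*F)*(2*F) = 4*F**2)
q = 38 (q = 13 + 25 = 38)
t = I*sqrt(14) (t = sqrt(-14) = I*sqrt(14) ≈ 3.7417*I)
(f(-2) + q)*t = (4*(-2)**2 + 38)*(I*sqrt(14)) = (4*4 + 38)*(I*sqrt(14)) = (16 + 38)*(I*sqrt(14)) = 54*(I*sqrt(14)) = 54*I*sqrt(14)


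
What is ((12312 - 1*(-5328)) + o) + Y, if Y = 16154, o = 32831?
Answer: 66625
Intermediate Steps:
((12312 - 1*(-5328)) + o) + Y = ((12312 - 1*(-5328)) + 32831) + 16154 = ((12312 + 5328) + 32831) + 16154 = (17640 + 32831) + 16154 = 50471 + 16154 = 66625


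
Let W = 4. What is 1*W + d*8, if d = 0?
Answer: 4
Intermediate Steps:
1*W + d*8 = 1*4 + 0*8 = 4 + 0 = 4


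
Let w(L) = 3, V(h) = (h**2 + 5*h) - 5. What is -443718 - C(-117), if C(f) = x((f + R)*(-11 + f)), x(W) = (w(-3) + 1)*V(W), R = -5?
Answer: -976193842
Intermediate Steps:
V(h) = -5 + h**2 + 5*h
x(W) = -20 + 4*W**2 + 20*W (x(W) = (3 + 1)*(-5 + W**2 + 5*W) = 4*(-5 + W**2 + 5*W) = -20 + 4*W**2 + 20*W)
C(f) = -20 + 4*(-11 + f)**2*(-5 + f)**2 + 20*(-11 + f)*(-5 + f) (C(f) = -20 + 4*((f - 5)*(-11 + f))**2 + 20*((f - 5)*(-11 + f)) = -20 + 4*((-5 + f)*(-11 + f))**2 + 20*((-5 + f)*(-11 + f)) = -20 + 4*((-11 + f)*(-5 + f))**2 + 20*((-11 + f)*(-5 + f)) = -20 + 4*((-11 + f)**2*(-5 + f)**2) + 20*(-11 + f)*(-5 + f) = -20 + 4*(-11 + f)**2*(-5 + f)**2 + 20*(-11 + f)*(-5 + f))
-443718 - C(-117) = -443718 - (13180 - 7360*(-117) - 128*(-117)**3 + 4*(-117)**4 + 1484*(-117)**2) = -443718 - (13180 + 861120 - 128*(-1601613) + 4*187388721 + 1484*13689) = -443718 - (13180 + 861120 + 205006464 + 749554884 + 20314476) = -443718 - 1*975750124 = -443718 - 975750124 = -976193842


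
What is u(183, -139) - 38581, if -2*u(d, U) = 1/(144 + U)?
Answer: -385811/10 ≈ -38581.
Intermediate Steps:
u(d, U) = -1/(2*(144 + U))
u(183, -139) - 38581 = -1/(288 + 2*(-139)) - 38581 = -1/(288 - 278) - 38581 = -1/10 - 38581 = -1*⅒ - 38581 = -⅒ - 38581 = -385811/10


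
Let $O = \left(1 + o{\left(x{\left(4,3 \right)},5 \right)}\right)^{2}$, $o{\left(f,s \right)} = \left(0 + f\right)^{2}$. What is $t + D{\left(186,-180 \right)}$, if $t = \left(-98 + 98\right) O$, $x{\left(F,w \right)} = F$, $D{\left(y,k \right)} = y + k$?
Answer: $6$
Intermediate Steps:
$D{\left(y,k \right)} = k + y$
$o{\left(f,s \right)} = f^{2}$
$O = 289$ ($O = \left(1 + 4^{2}\right)^{2} = \left(1 + 16\right)^{2} = 17^{2} = 289$)
$t = 0$ ($t = \left(-98 + 98\right) 289 = 0 \cdot 289 = 0$)
$t + D{\left(186,-180 \right)} = 0 + \left(-180 + 186\right) = 0 + 6 = 6$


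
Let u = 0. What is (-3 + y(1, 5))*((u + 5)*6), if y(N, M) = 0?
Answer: -90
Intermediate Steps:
(-3 + y(1, 5))*((u + 5)*6) = (-3 + 0)*((0 + 5)*6) = -15*6 = -3*30 = -90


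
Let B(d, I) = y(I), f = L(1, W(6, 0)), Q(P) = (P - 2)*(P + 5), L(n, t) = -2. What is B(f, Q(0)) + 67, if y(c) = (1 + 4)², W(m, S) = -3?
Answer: 92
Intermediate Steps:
y(c) = 25 (y(c) = 5² = 25)
Q(P) = (-2 + P)*(5 + P)
f = -2
B(d, I) = 25
B(f, Q(0)) + 67 = 25 + 67 = 92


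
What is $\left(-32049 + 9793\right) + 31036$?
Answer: $8780$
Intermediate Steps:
$\left(-32049 + 9793\right) + 31036 = -22256 + 31036 = 8780$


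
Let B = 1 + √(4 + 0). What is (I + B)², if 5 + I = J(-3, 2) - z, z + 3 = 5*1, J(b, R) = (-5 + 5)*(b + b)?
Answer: 16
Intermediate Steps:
J(b, R) = 0 (J(b, R) = 0*(2*b) = 0)
z = 2 (z = -3 + 5*1 = -3 + 5 = 2)
I = -7 (I = -5 + (0 - 1*2) = -5 + (0 - 2) = -5 - 2 = -7)
B = 3 (B = 1 + √4 = 1 + 2 = 3)
(I + B)² = (-7 + 3)² = (-4)² = 16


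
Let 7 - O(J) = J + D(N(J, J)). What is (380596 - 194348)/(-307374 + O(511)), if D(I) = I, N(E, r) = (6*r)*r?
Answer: -46562/468651 ≈ -0.099353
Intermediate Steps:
N(E, r) = 6*r²
O(J) = 7 - J - 6*J² (O(J) = 7 - (J + 6*J²) = 7 + (-J - 6*J²) = 7 - J - 6*J²)
(380596 - 194348)/(-307374 + O(511)) = (380596 - 194348)/(-307374 + (7 - 1*511 - 6*511²)) = 186248/(-307374 + (7 - 511 - 6*261121)) = 186248/(-307374 + (7 - 511 - 1566726)) = 186248/(-307374 - 1567230) = 186248/(-1874604) = 186248*(-1/1874604) = -46562/468651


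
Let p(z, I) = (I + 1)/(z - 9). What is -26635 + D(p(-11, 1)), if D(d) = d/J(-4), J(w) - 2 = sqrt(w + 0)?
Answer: -1065401/40 + I/40 ≈ -26635.0 + 0.025*I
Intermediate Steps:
J(w) = 2 + sqrt(w) (J(w) = 2 + sqrt(w + 0) = 2 + sqrt(w))
p(z, I) = (1 + I)/(-9 + z)
D(d) = d*(2 - 2*I)/8 (D(d) = d/(2 + sqrt(-4)) = d/(2 + 2*I) = d*((2 - 2*I)/8) = d*(2 - 2*I)/8)
-26635 + D(p(-11, 1)) = -26635 + ((1 + 1)/(-9 - 11))*(1 - I)/4 = -26635 + (2/(-20))*(1 - I)/4 = -26635 + (-1/20*2)*(1 - I)/4 = -26635 + (1/4)*(-1/10)*(1 - I) = -26635 + (-1/40 + I/40) = -1065401/40 + I/40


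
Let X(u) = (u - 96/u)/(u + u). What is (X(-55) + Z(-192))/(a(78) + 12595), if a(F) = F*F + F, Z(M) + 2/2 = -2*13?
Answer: -160421/113479850 ≈ -0.0014137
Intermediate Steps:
X(u) = (u - 96/u)/(2*u) (X(u) = (u - 96/u)/((2*u)) = (u - 96/u)*(1/(2*u)) = (u - 96/u)/(2*u))
Z(M) = -27 (Z(M) = -1 - 2*13 = -1 - 26 = -27)
a(F) = F + F² (a(F) = F² + F = F + F²)
(X(-55) + Z(-192))/(a(78) + 12595) = ((½ - 48/(-55)²) - 27)/(78*(1 + 78) + 12595) = ((½ - 48*1/3025) - 27)/(78*79 + 12595) = ((½ - 48/3025) - 27)/(6162 + 12595) = (2929/6050 - 27)/18757 = -160421/6050*1/18757 = -160421/113479850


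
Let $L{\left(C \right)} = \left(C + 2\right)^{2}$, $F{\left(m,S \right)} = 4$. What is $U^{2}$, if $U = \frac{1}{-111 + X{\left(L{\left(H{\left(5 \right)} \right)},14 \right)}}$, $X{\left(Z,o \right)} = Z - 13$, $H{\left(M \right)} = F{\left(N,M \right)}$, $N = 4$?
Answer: $\frac{1}{7744} \approx 0.00012913$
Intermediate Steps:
$H{\left(M \right)} = 4$
$L{\left(C \right)} = \left(2 + C\right)^{2}$
$X{\left(Z,o \right)} = -13 + Z$
$U = - \frac{1}{88}$ ($U = \frac{1}{-111 - \left(13 - \left(2 + 4\right)^{2}\right)} = \frac{1}{-111 - \left(13 - 6^{2}\right)} = \frac{1}{-111 + \left(-13 + 36\right)} = \frac{1}{-111 + 23} = \frac{1}{-88} = - \frac{1}{88} \approx -0.011364$)
$U^{2} = \left(- \frac{1}{88}\right)^{2} = \frac{1}{7744}$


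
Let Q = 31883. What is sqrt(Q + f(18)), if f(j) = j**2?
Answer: sqrt(32207) ≈ 179.46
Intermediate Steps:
sqrt(Q + f(18)) = sqrt(31883 + 18**2) = sqrt(31883 + 324) = sqrt(32207)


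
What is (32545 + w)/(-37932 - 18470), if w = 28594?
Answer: -61139/56402 ≈ -1.0840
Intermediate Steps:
(32545 + w)/(-37932 - 18470) = (32545 + 28594)/(-37932 - 18470) = 61139/(-56402) = 61139*(-1/56402) = -61139/56402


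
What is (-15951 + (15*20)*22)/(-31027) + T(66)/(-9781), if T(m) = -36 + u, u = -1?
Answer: 92610130/303475087 ≈ 0.30517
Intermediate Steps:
T(m) = -37 (T(m) = -36 - 1 = -37)
(-15951 + (15*20)*22)/(-31027) + T(66)/(-9781) = (-15951 + (15*20)*22)/(-31027) - 37/(-9781) = (-15951 + 300*22)*(-1/31027) - 37*(-1/9781) = (-15951 + 6600)*(-1/31027) + 37/9781 = -9351*(-1/31027) + 37/9781 = 9351/31027 + 37/9781 = 92610130/303475087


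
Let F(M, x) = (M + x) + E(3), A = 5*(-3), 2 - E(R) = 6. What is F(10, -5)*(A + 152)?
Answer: 137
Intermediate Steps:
E(R) = -4 (E(R) = 2 - 1*6 = 2 - 6 = -4)
A = -15
F(M, x) = -4 + M + x (F(M, x) = (M + x) - 4 = -4 + M + x)
F(10, -5)*(A + 152) = (-4 + 10 - 5)*(-15 + 152) = 1*137 = 137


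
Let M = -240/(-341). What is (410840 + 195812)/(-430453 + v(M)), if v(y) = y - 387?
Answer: -51717083/36729050 ≈ -1.4081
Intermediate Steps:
M = 240/341 (M = -240*(-1/341) = 240/341 ≈ 0.70381)
v(y) = -387 + y
(410840 + 195812)/(-430453 + v(M)) = (410840 + 195812)/(-430453 + (-387 + 240/341)) = 606652/(-430453 - 131727/341) = 606652/(-146916200/341) = 606652*(-341/146916200) = -51717083/36729050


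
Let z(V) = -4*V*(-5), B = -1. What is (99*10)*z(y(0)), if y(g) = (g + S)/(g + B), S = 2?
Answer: -39600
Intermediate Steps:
y(g) = (2 + g)/(-1 + g) (y(g) = (g + 2)/(g - 1) = (2 + g)/(-1 + g))
z(V) = 20*V
(99*10)*z(y(0)) = (99*10)*(20*((2 + 0)/(-1 + 0))) = 990*(20*(2/(-1))) = 990*(20*(-1*2)) = 990*(20*(-2)) = 990*(-40) = -39600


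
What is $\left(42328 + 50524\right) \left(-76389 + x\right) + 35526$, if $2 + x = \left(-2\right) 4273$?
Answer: $-7886534798$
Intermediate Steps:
$x = -8548$ ($x = -2 - 8546 = -8548$)
$\left(42328 + 50524\right) \left(-76389 + x\right) + 35526 = \left(42328 + 50524\right) \left(-76389 - 8548\right) + 35526 = 92852 \left(-84937\right) + 35526 = -7886570324 + 35526 = -7886534798$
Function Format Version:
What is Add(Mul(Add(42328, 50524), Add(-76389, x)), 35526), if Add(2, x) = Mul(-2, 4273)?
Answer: -7886534798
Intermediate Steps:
x = -8548 (x = Add(-2, Mul(-2, 4273)) = Add(-2, -8546) = -8548)
Add(Mul(Add(42328, 50524), Add(-76389, x)), 35526) = Add(Mul(Add(42328, 50524), Add(-76389, -8548)), 35526) = Add(Mul(92852, -84937), 35526) = Add(-7886570324, 35526) = -7886534798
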